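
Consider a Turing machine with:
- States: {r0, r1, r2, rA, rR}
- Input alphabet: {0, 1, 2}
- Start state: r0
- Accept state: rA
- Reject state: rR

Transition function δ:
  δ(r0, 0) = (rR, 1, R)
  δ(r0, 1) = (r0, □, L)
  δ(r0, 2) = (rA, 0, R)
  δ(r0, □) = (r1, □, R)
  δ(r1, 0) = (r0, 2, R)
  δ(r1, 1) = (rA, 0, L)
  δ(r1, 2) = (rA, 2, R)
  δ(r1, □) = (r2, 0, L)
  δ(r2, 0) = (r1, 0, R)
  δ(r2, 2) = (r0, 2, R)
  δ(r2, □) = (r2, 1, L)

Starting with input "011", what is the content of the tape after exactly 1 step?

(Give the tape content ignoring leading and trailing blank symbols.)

Execution trace:
Initial: [r0]011
Step 1: δ(r0, 0) = (rR, 1, R) → 1[rR]11

The machine reaches the reject state rR and halts.

After 1 step, the tape (ignoring leading/trailing blanks) is: 111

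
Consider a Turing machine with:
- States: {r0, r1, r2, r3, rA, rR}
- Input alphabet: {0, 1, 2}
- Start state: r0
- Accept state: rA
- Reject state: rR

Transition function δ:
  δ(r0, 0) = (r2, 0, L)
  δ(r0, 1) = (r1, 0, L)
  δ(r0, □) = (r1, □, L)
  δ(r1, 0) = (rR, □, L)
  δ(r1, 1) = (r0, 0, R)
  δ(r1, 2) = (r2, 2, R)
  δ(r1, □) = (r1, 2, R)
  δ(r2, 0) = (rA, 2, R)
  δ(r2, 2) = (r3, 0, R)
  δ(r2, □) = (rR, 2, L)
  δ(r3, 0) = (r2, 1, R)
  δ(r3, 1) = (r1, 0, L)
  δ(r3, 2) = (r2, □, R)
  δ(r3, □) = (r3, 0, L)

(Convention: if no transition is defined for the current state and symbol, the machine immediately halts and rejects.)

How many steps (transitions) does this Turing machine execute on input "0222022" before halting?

Execution trace:
Initial: [r0]0222022
Step 1: δ(r0, 0) = (r2, 0, L) → [r2]□0222022
Step 2: δ(r2, □) = (rR, 2, L) → [rR]□20222022

The machine reaches the reject state rR and halts.

The machine executed 2 steps before halting.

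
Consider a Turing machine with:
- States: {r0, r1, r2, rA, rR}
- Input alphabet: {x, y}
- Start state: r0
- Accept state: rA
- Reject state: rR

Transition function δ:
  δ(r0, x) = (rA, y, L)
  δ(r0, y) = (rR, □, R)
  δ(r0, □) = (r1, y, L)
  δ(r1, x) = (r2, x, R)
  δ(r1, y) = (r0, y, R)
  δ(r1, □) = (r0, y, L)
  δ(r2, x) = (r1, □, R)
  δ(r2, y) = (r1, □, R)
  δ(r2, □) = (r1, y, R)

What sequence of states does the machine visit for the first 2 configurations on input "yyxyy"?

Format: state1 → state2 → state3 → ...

Execution trace:
Initial: [r0]yyxyy
Step 1: δ(r0, y) = (rR, □, R) → □[rR]yxyy

The machine reaches the reject state rR and halts.

State sequence: r0 → rR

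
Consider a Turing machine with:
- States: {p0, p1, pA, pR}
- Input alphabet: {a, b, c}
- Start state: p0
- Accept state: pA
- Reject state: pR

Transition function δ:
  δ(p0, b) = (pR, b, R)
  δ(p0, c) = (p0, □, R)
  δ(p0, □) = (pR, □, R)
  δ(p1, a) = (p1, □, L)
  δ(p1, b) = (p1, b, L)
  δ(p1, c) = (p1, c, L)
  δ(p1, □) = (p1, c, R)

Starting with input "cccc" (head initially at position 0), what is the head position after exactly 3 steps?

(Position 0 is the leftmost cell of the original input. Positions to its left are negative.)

Execution trace (head position shown):
Step 0: [p0]cccc  (head at position 0)
Step 1: move right → □[p0]ccc  (head at position 1)
Step 2: move right → □□[p0]cc  (head at position 2)
Step 3: move right → □□□[p0]c  (head at position 3)

After 3 steps, the head is at position 3.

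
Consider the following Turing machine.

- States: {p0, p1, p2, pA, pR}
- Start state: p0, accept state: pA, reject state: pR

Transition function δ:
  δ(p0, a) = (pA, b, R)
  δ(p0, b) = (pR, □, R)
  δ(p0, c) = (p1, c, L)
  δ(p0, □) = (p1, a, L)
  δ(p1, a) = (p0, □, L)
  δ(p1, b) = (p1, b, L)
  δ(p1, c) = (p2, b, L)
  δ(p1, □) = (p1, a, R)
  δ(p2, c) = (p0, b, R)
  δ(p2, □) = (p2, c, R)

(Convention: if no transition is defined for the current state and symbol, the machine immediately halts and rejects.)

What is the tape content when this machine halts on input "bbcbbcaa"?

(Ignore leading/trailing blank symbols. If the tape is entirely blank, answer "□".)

Execution trace:
Initial: [p0]bbcbbcaa
Step 1: δ(p0, b) = (pR, □, R) → □[pR]bcbbcaa

The machine reaches the reject state pR and halts.

Final tape (ignoring leading/trailing blanks): bcbbcaa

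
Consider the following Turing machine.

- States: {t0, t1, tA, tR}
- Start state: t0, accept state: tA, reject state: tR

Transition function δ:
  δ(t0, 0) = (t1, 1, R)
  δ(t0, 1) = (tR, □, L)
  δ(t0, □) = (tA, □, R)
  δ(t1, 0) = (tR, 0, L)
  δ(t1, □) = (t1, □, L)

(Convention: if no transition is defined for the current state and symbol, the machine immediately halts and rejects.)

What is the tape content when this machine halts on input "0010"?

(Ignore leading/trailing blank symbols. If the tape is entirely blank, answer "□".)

Execution trace:
Initial: [t0]0010
Step 1: δ(t0, 0) = (t1, 1, R) → 1[t1]010
Step 2: δ(t1, 0) = (tR, 0, L) → [tR]1010

The machine reaches the reject state tR and halts.

Final tape (ignoring leading/trailing blanks): 1010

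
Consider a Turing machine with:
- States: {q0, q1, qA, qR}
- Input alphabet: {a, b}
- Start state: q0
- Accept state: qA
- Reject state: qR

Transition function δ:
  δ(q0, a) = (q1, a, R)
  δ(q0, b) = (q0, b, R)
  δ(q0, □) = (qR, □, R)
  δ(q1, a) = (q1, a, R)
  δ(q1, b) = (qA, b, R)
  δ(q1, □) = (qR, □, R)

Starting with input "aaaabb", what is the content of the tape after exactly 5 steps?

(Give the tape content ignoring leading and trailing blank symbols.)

Execution trace:
Initial: [q0]aaaabb
Step 1: δ(q0, a) = (q1, a, R) → a[q1]aaabb
Step 2: δ(q1, a) = (q1, a, R) → aa[q1]aabb
Step 3: δ(q1, a) = (q1, a, R) → aaa[q1]abb
Step 4: δ(q1, a) = (q1, a, R) → aaaa[q1]bb
Step 5: δ(q1, b) = (qA, b, R) → aaaab[qA]b

The machine reaches the accept state qA and halts.

After 5 steps, the tape (ignoring leading/trailing blanks) is: aaaabb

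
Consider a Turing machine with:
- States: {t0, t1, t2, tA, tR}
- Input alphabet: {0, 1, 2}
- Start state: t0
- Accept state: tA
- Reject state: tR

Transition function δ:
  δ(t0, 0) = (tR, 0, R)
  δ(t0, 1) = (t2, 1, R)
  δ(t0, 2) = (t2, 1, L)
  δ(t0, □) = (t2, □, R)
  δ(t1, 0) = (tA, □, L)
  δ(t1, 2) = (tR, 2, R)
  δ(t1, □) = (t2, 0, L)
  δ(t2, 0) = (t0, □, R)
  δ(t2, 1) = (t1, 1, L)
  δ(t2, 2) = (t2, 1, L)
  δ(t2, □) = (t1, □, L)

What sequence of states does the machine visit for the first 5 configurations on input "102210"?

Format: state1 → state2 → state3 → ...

Execution trace:
Initial: [t0]102210
Step 1: δ(t0, 1) = (t2, 1, R) → 1[t2]02210
Step 2: δ(t2, 0) = (t0, □, R) → 1□[t0]2210
Step 3: δ(t0, 2) = (t2, 1, L) → 1[t2]□1210
Step 4: δ(t2, □) = (t1, □, L) → [t1]1□1210

No transition is defined for δ(t1, 1). By convention the machine halts and rejects.

State sequence: t0 → t2 → t0 → t2 → t1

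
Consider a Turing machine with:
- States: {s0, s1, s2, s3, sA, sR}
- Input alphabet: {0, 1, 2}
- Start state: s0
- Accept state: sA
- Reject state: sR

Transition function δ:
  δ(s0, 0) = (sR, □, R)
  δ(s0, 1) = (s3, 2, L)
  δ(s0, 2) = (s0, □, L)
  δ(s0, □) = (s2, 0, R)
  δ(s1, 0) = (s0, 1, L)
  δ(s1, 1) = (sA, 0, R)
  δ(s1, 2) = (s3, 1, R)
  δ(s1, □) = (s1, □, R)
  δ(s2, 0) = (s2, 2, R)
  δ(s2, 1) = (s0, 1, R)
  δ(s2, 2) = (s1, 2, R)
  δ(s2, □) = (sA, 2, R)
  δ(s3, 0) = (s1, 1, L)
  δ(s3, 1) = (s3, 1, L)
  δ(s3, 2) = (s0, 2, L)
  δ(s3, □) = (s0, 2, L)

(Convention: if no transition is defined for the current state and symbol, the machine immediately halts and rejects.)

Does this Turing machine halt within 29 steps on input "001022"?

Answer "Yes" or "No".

Execution trace:
Initial: [s0]001022
Step 1: δ(s0, 0) = (sR, □, R) → □[sR]01022

The machine reaches the reject state sR and halts.
The machine halted after 1 step (within the 29-step bound).

Answer: Yes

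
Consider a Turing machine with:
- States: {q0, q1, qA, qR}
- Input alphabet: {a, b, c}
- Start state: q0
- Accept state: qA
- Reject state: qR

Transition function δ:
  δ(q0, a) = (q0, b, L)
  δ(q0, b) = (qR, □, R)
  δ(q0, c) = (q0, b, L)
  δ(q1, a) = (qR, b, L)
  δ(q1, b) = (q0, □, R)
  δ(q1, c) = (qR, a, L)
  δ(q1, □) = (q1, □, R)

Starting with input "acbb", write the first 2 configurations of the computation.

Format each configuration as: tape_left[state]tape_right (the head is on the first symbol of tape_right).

Transitions applied:
Step 1: δ(q0, a) = (q0, b, L)

The first 2 configurations are:
[q0]acbb ⊢ [q0]□bcbb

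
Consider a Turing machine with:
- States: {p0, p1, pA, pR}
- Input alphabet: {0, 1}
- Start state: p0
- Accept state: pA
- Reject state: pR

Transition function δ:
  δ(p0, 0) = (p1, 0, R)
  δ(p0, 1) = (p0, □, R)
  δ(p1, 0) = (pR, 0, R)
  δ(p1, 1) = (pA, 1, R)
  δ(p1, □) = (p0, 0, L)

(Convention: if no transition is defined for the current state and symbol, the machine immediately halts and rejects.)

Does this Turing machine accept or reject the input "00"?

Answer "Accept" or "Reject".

Execution trace:
Initial: [p0]00
Step 1: δ(p0, 0) = (p1, 0, R) → 0[p1]0
Step 2: δ(p1, 0) = (pR, 0, R) → 00[pR]□

The machine reaches the reject state pR and halts.

Answer: Reject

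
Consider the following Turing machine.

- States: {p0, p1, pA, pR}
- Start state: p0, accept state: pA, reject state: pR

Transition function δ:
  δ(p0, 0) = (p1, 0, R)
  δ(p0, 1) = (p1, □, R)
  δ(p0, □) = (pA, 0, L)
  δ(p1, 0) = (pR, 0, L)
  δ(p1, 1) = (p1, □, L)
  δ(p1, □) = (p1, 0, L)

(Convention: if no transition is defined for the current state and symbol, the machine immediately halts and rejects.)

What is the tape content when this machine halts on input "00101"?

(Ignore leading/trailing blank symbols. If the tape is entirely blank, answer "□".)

Execution trace:
Initial: [p0]00101
Step 1: δ(p0, 0) = (p1, 0, R) → 0[p1]0101
Step 2: δ(p1, 0) = (pR, 0, L) → [pR]00101

The machine reaches the reject state pR and halts.

Final tape (ignoring leading/trailing blanks): 00101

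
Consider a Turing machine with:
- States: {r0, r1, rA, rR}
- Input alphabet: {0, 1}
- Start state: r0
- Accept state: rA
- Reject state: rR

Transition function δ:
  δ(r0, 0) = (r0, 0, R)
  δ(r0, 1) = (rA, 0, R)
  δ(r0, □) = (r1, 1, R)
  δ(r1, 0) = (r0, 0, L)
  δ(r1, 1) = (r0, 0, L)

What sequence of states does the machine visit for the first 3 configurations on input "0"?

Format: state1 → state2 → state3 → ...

Execution trace:
Initial: [r0]0
Step 1: δ(r0, 0) = (r0, 0, R) → 0[r0]□
Step 2: δ(r0, □) = (r1, 1, R) → 01[r1]□

No transition is defined for δ(r1, □). By convention the machine halts and rejects.

State sequence: r0 → r0 → r1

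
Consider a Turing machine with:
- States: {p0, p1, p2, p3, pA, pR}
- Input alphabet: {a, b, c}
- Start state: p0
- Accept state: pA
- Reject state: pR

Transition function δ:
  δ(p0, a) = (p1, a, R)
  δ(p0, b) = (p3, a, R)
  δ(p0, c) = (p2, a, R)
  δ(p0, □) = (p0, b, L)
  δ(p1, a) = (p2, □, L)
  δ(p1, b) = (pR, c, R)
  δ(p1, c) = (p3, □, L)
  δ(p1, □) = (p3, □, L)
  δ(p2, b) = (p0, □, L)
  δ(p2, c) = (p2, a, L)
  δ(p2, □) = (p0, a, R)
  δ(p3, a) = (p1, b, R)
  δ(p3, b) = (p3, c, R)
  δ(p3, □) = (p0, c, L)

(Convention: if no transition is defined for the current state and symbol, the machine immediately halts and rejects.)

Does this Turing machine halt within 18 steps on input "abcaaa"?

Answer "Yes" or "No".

Execution trace:
Initial: [p0]abcaaa
Step 1: δ(p0, a) = (p1, a, R) → a[p1]bcaaa
Step 2: δ(p1, b) = (pR, c, R) → ac[pR]caaa

The machine reaches the reject state pR and halts.
The machine halted after 2 steps (within the 18-step bound).

Answer: Yes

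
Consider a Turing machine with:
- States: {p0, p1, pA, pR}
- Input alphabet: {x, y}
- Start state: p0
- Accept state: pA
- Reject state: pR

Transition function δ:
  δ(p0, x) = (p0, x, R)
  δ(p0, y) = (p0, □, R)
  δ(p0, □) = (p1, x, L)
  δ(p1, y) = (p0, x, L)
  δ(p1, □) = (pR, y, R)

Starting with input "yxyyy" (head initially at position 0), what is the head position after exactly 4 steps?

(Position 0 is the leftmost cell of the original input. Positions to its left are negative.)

Execution trace (head position shown):
Step 0: [p0]yxyyy  (head at position 0)
Step 1: move right → □[p0]xyyy  (head at position 1)
Step 2: move right → □x[p0]yyy  (head at position 2)
Step 3: move right → □x□[p0]yy  (head at position 3)
Step 4: move right → □x□□[p0]y  (head at position 4)

After 4 steps, the head is at position 4.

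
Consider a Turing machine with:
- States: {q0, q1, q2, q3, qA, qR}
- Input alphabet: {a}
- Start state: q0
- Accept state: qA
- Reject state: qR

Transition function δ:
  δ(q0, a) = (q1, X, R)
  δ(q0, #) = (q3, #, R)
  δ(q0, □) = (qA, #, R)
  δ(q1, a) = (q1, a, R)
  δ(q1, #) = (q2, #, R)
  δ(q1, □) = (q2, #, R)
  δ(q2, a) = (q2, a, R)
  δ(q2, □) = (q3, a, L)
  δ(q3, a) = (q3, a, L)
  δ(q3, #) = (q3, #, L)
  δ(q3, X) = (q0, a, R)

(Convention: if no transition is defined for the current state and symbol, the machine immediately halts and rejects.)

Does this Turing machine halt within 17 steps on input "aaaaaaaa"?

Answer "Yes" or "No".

Execution trace:
Initial: [q0]aaaaaaaa
Step 1: δ(q0, a) = (q1, X, R) → X[q1]aaaaaaa
Step 2: δ(q1, a) = (q1, a, R) → Xa[q1]aaaaaa
Step 3: δ(q1, a) = (q1, a, R) → Xaa[q1]aaaaa
Step 4: δ(q1, a) = (q1, a, R) → Xaaa[q1]aaaa
Step 5: δ(q1, a) = (q1, a, R) → Xaaaa[q1]aaa
Step 6: δ(q1, a) = (q1, a, R) → Xaaaaa[q1]aa
Step 7: δ(q1, a) = (q1, a, R) → Xaaaaaa[q1]a
Step 8: δ(q1, a) = (q1, a, R) → Xaaaaaaa[q1]□
Step 9: δ(q1, □) = (q2, #, R) → Xaaaaaaa#[q2]□
Step 10: δ(q2, □) = (q3, a, L) → Xaaaaaaa[q3]#a
Step 11: δ(q3, #) = (q3, #, L) → Xaaaaaa[q3]a#a
Step 12: δ(q3, a) = (q3, a, L) → Xaaaaa[q3]aa#a
Step 13: δ(q3, a) = (q3, a, L) → Xaaaa[q3]aaa#a
Step 14: δ(q3, a) = (q3, a, L) → Xaaa[q3]aaaa#a
Step 15: δ(q3, a) = (q3, a, L) → Xaa[q3]aaaaa#a
Step 16: δ(q3, a) = (q3, a, L) → Xa[q3]aaaaaa#a
Step 17: δ(q3, a) = (q3, a, L) → X[q3]aaaaaaa#a

The machine has not reached a halting state after 17 steps.
The machine did not halt within the 17-step bound.

Answer: No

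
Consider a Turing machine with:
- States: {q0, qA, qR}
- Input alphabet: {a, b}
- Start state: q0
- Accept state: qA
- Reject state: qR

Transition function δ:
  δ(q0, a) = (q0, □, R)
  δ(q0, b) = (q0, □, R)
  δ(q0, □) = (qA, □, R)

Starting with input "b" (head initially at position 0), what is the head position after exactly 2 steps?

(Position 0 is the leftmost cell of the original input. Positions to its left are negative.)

Execution trace (head position shown):
Step 0: [q0]b  (head at position 0)
Step 1: move right → □[q0]□  (head at position 1)
Step 2: move right → □□[qA]□  (head at position 2)

After 2 steps, the head is at position 2.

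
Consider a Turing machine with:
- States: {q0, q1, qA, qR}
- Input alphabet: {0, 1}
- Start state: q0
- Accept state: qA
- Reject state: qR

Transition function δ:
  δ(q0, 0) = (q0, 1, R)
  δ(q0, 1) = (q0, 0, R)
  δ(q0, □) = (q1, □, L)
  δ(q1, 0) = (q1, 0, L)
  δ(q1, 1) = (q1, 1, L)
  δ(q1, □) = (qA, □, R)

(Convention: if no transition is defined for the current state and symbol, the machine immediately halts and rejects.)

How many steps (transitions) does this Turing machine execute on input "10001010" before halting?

Execution trace:
Initial: [q0]10001010
Step 1: δ(q0, 1) = (q0, 0, R) → 0[q0]0001010
Step 2: δ(q0, 0) = (q0, 1, R) → 01[q0]001010
Step 3: δ(q0, 0) = (q0, 1, R) → 011[q0]01010
Step 4: δ(q0, 0) = (q0, 1, R) → 0111[q0]1010
Step 5: δ(q0, 1) = (q0, 0, R) → 01110[q0]010
Step 6: δ(q0, 0) = (q0, 1, R) → 011101[q0]10
Step 7: δ(q0, 1) = (q0, 0, R) → 0111010[q0]0
Step 8: δ(q0, 0) = (q0, 1, R) → 01110101[q0]□
Step 9: δ(q0, □) = (q1, □, L) → 0111010[q1]1□
Step 10: δ(q1, 1) = (q1, 1, L) → 011101[q1]01□
Step 11: δ(q1, 0) = (q1, 0, L) → 01110[q1]101□
Step 12: δ(q1, 1) = (q1, 1, L) → 0111[q1]0101□
Step 13: δ(q1, 0) = (q1, 0, L) → 011[q1]10101□
Step 14: δ(q1, 1) = (q1, 1, L) → 01[q1]110101□
Step 15: δ(q1, 1) = (q1, 1, L) → 0[q1]1110101□
Step 16: δ(q1, 1) = (q1, 1, L) → [q1]01110101□
Step 17: δ(q1, 0) = (q1, 0, L) → [q1]□01110101□
Step 18: δ(q1, □) = (qA, □, R) → □[qA]01110101□

The machine reaches the accept state qA and halts.

The machine executed 18 steps before halting.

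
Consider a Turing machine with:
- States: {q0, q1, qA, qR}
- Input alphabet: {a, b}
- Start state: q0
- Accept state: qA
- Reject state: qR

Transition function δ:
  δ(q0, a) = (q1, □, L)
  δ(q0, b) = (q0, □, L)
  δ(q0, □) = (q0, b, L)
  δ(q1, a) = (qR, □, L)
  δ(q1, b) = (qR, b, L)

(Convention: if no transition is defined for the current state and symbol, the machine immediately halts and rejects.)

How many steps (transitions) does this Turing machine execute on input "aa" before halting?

Execution trace:
Initial: [q0]aa
Step 1: δ(q0, a) = (q1, □, L) → [q1]□□a

No transition is defined for δ(q1, □). By convention the machine halts and rejects.

The machine executed 1 step before halting.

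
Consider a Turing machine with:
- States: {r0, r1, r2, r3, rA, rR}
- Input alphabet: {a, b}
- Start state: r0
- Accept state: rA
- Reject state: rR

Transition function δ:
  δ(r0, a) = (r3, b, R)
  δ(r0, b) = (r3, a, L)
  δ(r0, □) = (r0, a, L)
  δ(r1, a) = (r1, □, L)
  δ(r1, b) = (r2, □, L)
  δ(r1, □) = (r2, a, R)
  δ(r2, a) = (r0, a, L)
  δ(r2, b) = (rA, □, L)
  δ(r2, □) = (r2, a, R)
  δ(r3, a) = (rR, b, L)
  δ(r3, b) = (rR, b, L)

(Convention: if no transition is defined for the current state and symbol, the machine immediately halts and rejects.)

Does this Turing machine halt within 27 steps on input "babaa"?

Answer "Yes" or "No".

Execution trace:
Initial: [r0]babaa
Step 1: δ(r0, b) = (r3, a, L) → [r3]□aabaa

No transition is defined for δ(r3, □). By convention the machine halts and rejects.
The machine halted after 1 step (within the 27-step bound).

Answer: Yes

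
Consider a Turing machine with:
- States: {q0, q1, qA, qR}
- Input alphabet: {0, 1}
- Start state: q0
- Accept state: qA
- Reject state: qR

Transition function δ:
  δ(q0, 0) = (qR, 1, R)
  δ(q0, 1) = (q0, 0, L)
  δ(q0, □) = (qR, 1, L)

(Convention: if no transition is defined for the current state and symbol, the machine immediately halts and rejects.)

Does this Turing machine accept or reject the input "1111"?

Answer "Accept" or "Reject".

Execution trace:
Initial: [q0]1111
Step 1: δ(q0, 1) = (q0, 0, L) → [q0]□0111
Step 2: δ(q0, □) = (qR, 1, L) → [qR]□10111

The machine reaches the reject state qR and halts.

Answer: Reject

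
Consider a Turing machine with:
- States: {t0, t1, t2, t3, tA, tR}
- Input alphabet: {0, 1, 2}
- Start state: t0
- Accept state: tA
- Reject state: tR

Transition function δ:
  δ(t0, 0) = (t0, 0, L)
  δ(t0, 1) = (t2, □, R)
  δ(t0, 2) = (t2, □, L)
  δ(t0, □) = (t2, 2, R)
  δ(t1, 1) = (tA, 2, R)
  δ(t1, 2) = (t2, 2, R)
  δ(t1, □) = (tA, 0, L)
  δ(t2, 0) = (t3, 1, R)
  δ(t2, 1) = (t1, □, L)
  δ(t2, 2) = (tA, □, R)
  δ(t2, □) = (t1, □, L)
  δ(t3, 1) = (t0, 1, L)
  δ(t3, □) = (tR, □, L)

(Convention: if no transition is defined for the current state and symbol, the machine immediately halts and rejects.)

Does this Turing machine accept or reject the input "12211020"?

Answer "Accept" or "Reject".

Execution trace:
Initial: [t0]12211020
Step 1: δ(t0, 1) = (t2, □, R) → □[t2]2211020
Step 2: δ(t2, 2) = (tA, □, R) → □□[tA]211020

The machine reaches the accept state tA and halts.

Answer: Accept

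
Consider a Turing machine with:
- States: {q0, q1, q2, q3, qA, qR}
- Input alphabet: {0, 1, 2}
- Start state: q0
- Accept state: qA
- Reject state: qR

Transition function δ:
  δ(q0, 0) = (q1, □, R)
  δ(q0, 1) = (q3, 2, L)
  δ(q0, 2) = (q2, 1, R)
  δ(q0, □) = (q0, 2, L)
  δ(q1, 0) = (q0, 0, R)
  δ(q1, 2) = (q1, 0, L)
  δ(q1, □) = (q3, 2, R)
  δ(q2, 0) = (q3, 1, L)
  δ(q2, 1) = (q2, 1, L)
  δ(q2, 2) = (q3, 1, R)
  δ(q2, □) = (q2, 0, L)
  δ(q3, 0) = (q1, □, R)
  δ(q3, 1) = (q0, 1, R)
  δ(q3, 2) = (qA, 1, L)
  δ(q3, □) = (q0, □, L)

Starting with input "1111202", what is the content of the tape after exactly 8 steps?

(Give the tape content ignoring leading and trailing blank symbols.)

Execution trace:
Initial: [q0]1111202
Step 1: δ(q0, 1) = (q3, 2, L) → [q3]□2111202
Step 2: δ(q3, □) = (q0, □, L) → [q0]□□2111202
Step 3: δ(q0, □) = (q0, 2, L) → [q0]□2□2111202
Step 4: δ(q0, □) = (q0, 2, L) → [q0]□22□2111202
Step 5: δ(q0, □) = (q0, 2, L) → [q0]□222□2111202
Step 6: δ(q0, □) = (q0, 2, L) → [q0]□2222□2111202
Step 7: δ(q0, □) = (q0, 2, L) → [q0]□22222□2111202
Step 8: δ(q0, □) = (q0, 2, L) → [q0]□222222□2111202

After 8 steps, the tape (ignoring leading/trailing blanks) is: 222222□2111202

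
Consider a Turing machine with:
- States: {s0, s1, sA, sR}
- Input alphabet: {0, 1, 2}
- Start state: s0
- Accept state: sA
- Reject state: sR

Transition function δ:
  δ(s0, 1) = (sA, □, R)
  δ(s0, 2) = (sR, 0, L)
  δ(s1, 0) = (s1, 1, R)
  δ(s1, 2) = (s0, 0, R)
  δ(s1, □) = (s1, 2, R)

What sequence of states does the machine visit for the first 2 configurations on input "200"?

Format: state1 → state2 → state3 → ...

Execution trace:
Initial: [s0]200
Step 1: δ(s0, 2) = (sR, 0, L) → [sR]□000

The machine reaches the reject state sR and halts.

State sequence: s0 → sR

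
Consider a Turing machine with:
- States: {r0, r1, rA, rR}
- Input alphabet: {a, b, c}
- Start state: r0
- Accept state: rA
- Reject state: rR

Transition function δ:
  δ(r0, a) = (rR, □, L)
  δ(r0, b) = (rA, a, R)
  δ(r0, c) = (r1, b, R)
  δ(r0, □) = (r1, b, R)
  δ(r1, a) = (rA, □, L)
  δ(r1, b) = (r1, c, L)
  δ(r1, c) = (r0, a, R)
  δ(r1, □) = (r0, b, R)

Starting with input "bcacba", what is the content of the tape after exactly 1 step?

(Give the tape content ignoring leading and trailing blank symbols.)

Execution trace:
Initial: [r0]bcacba
Step 1: δ(r0, b) = (rA, a, R) → a[rA]cacba

The machine reaches the accept state rA and halts.

After 1 step, the tape (ignoring leading/trailing blanks) is: acacba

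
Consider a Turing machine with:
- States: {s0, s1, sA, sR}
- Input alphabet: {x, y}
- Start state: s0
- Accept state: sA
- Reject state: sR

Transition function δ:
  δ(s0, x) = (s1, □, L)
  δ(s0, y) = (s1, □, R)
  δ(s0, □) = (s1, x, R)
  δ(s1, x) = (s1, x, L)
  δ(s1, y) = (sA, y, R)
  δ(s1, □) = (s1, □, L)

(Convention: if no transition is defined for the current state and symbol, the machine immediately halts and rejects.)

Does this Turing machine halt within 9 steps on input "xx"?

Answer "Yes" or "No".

Execution trace:
Initial: [s0]xx
Step 1: δ(s0, x) = (s1, □, L) → [s1]□□x
Step 2: δ(s1, □) = (s1, □, L) → [s1]□□□x
Step 3: δ(s1, □) = (s1, □, L) → [s1]□□□□x
Step 4: δ(s1, □) = (s1, □, L) → [s1]□□□□□x
Step 5: δ(s1, □) = (s1, □, L) → [s1]□□□□□□x
Step 6: δ(s1, □) = (s1, □, L) → [s1]□□□□□□□x
Step 7: δ(s1, □) = (s1, □, L) → [s1]□□□□□□□□x
Step 8: δ(s1, □) = (s1, □, L) → [s1]□□□□□□□□□x
Step 9: δ(s1, □) = (s1, □, L) → [s1]□□□□□□□□□□x

The machine has not reached a halting state after 9 steps.
The machine did not halt within the 9-step bound.

Answer: No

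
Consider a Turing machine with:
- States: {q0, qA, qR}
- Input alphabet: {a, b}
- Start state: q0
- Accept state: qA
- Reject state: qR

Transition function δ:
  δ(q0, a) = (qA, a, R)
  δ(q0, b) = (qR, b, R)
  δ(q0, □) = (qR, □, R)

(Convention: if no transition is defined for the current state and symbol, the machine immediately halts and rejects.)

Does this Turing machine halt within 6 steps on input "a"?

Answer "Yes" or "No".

Execution trace:
Initial: [q0]a
Step 1: δ(q0, a) = (qA, a, R) → a[qA]□

The machine reaches the accept state qA and halts.
The machine halted after 1 step (within the 6-step bound).

Answer: Yes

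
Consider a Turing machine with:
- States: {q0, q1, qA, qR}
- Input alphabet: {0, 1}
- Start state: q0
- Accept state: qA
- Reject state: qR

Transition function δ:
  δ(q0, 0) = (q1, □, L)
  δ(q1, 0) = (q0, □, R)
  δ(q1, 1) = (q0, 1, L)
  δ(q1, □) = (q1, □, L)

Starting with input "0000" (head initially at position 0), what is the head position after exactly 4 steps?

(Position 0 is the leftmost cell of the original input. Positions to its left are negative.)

Execution trace (head position shown):
Step 0: [q0]0000  (head at position 0)
Step 1: move left → [q1]□□000  (head at position -1)
Step 2: move left → [q1]□□□000  (head at position -2)
Step 3: move left → [q1]□□□□000  (head at position -3)
Step 4: move left → [q1]□□□□□000  (head at position -4)

After 4 steps, the head is at position -4.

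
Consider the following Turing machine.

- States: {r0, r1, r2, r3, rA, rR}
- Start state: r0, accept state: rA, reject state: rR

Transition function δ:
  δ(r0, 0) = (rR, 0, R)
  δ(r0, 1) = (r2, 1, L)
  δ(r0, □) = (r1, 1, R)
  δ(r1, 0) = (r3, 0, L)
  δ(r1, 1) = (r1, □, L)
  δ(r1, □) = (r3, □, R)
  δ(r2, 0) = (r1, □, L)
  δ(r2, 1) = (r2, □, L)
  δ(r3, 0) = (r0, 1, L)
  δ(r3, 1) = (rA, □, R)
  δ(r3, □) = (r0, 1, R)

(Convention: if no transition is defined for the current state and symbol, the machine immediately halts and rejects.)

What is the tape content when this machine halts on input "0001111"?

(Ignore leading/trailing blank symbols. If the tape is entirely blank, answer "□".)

Execution trace:
Initial: [r0]0001111
Step 1: δ(r0, 0) = (rR, 0, R) → 0[rR]001111

The machine reaches the reject state rR and halts.

Final tape (ignoring leading/trailing blanks): 0001111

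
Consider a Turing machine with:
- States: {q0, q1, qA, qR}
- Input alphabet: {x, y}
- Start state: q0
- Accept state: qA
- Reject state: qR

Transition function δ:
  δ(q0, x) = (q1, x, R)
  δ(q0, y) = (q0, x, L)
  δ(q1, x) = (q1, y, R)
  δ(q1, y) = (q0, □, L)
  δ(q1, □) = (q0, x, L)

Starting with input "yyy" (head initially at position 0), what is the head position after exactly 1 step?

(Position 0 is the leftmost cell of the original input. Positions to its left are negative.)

Execution trace (head position shown):
Step 0: [q0]yyy  (head at position 0)
Step 1: move left → [q0]□xyy  (head at position -1)

After 1 step, the head is at position -1.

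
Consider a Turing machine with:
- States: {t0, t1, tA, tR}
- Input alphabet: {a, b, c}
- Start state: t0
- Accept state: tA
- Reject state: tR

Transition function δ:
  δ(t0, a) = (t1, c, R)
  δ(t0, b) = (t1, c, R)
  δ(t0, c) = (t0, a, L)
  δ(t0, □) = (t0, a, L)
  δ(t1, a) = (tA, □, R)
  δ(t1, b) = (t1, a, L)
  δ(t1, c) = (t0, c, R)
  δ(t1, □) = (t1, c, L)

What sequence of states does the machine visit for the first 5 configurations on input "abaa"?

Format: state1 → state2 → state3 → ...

Execution trace:
Initial: [t0]abaa
Step 1: δ(t0, a) = (t1, c, R) → c[t1]baa
Step 2: δ(t1, b) = (t1, a, L) → [t1]caaa
Step 3: δ(t1, c) = (t0, c, R) → c[t0]aaa
Step 4: δ(t0, a) = (t1, c, R) → cc[t1]aa

State sequence: t0 → t1 → t1 → t0 → t1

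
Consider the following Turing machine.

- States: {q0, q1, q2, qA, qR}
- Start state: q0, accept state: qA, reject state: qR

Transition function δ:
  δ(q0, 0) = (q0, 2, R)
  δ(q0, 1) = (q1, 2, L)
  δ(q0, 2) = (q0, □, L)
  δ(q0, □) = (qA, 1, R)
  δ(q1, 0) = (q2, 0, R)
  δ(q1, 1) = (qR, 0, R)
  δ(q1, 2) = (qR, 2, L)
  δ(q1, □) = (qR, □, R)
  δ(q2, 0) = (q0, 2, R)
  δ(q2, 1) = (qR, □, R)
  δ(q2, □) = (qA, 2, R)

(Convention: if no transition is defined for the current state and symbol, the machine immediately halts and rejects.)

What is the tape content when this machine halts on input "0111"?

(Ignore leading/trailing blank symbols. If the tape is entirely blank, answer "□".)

Execution trace:
Initial: [q0]0111
Step 1: δ(q0, 0) = (q0, 2, R) → 2[q0]111
Step 2: δ(q0, 1) = (q1, 2, L) → [q1]2211
Step 3: δ(q1, 2) = (qR, 2, L) → [qR]□2211

The machine reaches the reject state qR and halts.

Final tape (ignoring leading/trailing blanks): 2211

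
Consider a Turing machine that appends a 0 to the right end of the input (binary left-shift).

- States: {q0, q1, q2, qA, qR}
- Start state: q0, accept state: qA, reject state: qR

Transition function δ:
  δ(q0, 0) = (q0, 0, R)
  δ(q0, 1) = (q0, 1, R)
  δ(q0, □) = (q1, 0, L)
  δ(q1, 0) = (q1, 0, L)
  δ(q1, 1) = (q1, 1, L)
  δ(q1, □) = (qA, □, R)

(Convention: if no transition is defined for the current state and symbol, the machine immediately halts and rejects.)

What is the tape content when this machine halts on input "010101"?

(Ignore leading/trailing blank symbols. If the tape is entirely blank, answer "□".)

Execution trace:
Initial: [q0]010101
Step 1: δ(q0, 0) = (q0, 0, R) → 0[q0]10101
Step 2: δ(q0, 1) = (q0, 1, R) → 01[q0]0101
Step 3: δ(q0, 0) = (q0, 0, R) → 010[q0]101
Step 4: δ(q0, 1) = (q0, 1, R) → 0101[q0]01
Step 5: δ(q0, 0) = (q0, 0, R) → 01010[q0]1
Step 6: δ(q0, 1) = (q0, 1, R) → 010101[q0]□
Step 7: δ(q0, □) = (q1, 0, L) → 01010[q1]10
Step 8: δ(q1, 1) = (q1, 1, L) → 0101[q1]010
Step 9: δ(q1, 0) = (q1, 0, L) → 010[q1]1010
Step 10: δ(q1, 1) = (q1, 1, L) → 01[q1]01010
Step 11: δ(q1, 0) = (q1, 0, L) → 0[q1]101010
Step 12: δ(q1, 1) = (q1, 1, L) → [q1]0101010
Step 13: δ(q1, 0) = (q1, 0, L) → [q1]□0101010
Step 14: δ(q1, □) = (qA, □, R) → □[qA]0101010

The machine reaches the accept state qA and halts.

Final tape (ignoring leading/trailing blanks): 0101010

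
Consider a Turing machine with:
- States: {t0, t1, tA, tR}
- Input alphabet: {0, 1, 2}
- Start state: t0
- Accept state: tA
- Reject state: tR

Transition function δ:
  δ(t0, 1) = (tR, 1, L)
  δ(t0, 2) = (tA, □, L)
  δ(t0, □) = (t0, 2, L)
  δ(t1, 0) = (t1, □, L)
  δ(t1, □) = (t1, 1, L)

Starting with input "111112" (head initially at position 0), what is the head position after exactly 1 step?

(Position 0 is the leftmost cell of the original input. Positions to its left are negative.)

Execution trace (head position shown):
Step 0: [t0]111112  (head at position 0)
Step 1: move left → [tR]□111112  (head at position -1)

After 1 step, the head is at position -1.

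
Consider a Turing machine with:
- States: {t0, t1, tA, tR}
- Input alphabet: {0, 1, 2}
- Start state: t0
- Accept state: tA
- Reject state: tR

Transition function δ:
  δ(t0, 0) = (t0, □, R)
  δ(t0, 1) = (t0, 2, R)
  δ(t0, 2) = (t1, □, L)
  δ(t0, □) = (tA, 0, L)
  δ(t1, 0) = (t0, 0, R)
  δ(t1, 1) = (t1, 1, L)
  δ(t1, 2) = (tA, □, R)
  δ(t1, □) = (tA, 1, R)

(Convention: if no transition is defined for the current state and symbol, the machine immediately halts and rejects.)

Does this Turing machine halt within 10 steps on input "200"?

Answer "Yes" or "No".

Execution trace:
Initial: [t0]200
Step 1: δ(t0, 2) = (t1, □, L) → [t1]□□00
Step 2: δ(t1, □) = (tA, 1, R) → 1[tA]□00

The machine reaches the accept state tA and halts.
The machine halted after 2 steps (within the 10-step bound).

Answer: Yes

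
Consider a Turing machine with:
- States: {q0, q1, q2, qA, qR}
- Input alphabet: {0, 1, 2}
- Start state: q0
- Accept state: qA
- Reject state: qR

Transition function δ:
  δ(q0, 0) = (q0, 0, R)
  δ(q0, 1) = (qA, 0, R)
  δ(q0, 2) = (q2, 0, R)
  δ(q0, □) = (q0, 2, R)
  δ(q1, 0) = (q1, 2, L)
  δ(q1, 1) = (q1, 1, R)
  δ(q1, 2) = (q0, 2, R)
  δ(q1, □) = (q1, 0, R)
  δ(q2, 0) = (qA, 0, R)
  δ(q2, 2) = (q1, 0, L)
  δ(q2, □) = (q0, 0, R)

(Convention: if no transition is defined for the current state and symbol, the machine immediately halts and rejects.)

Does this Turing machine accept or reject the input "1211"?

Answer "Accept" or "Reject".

Execution trace:
Initial: [q0]1211
Step 1: δ(q0, 1) = (qA, 0, R) → 0[qA]211

The machine reaches the accept state qA and halts.

Answer: Accept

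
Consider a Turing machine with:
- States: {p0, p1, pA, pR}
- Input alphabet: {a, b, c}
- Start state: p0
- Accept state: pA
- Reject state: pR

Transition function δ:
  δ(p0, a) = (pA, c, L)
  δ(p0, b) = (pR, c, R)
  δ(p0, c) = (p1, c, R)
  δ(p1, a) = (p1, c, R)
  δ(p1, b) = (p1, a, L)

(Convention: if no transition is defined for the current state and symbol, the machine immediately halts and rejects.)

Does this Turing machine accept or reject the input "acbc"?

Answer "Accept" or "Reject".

Execution trace:
Initial: [p0]acbc
Step 1: δ(p0, a) = (pA, c, L) → [pA]□ccbc

The machine reaches the accept state pA and halts.

Answer: Accept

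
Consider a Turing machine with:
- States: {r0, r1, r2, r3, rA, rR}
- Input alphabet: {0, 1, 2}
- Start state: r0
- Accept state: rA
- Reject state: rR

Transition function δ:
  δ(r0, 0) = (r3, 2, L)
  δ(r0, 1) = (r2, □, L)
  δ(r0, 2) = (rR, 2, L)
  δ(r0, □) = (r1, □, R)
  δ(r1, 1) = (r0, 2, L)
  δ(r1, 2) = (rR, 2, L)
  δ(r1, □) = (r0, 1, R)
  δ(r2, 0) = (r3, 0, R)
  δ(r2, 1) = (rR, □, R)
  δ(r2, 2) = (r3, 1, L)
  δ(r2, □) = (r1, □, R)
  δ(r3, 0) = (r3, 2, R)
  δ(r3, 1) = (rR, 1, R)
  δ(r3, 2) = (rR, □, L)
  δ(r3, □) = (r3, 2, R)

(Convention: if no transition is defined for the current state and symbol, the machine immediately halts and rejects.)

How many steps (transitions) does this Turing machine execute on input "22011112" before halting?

Execution trace:
Initial: [r0]22011112
Step 1: δ(r0, 2) = (rR, 2, L) → [rR]□22011112

The machine reaches the reject state rR and halts.

The machine executed 1 step before halting.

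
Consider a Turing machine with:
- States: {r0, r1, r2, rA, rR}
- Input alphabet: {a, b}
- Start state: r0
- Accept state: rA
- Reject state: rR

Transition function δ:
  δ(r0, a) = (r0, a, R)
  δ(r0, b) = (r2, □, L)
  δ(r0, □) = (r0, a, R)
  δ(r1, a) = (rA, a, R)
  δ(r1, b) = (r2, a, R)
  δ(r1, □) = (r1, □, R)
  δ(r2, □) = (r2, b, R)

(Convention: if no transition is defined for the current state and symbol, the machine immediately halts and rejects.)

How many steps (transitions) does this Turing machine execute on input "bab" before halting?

Execution trace:
Initial: [r0]bab
Step 1: δ(r0, b) = (r2, □, L) → [r2]□□ab
Step 2: δ(r2, □) = (r2, b, R) → b[r2]□ab
Step 3: δ(r2, □) = (r2, b, R) → bb[r2]ab

No transition is defined for δ(r2, a). By convention the machine halts and rejects.

The machine executed 3 steps before halting.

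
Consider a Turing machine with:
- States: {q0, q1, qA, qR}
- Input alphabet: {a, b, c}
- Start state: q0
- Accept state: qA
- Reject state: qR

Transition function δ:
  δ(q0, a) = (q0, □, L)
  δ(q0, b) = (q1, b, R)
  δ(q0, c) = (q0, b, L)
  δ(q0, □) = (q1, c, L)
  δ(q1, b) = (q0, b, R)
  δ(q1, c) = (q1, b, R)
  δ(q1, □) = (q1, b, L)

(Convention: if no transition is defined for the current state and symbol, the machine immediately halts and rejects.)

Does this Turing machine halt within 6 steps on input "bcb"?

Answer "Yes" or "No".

Execution trace:
Initial: [q0]bcb
Step 1: δ(q0, b) = (q1, b, R) → b[q1]cb
Step 2: δ(q1, c) = (q1, b, R) → bb[q1]b
Step 3: δ(q1, b) = (q0, b, R) → bbb[q0]□
Step 4: δ(q0, □) = (q1, c, L) → bb[q1]bc
Step 5: δ(q1, b) = (q0, b, R) → bbb[q0]c
Step 6: δ(q0, c) = (q0, b, L) → bb[q0]bb

The machine has not reached a halting state after 6 steps.
The machine did not halt within the 6-step bound.

Answer: No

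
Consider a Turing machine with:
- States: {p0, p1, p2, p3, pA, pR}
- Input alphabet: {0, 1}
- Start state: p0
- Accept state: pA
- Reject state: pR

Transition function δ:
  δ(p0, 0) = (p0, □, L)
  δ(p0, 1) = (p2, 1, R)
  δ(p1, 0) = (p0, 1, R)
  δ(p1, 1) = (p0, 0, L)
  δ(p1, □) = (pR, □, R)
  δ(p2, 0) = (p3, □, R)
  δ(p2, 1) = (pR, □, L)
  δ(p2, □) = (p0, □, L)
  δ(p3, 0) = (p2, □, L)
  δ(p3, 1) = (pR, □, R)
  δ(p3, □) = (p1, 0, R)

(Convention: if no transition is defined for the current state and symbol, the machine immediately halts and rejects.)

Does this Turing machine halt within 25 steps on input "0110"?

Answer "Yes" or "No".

Execution trace:
Initial: [p0]0110
Step 1: δ(p0, 0) = (p0, □, L) → [p0]□□110

No transition is defined for δ(p0, □). By convention the machine halts and rejects.
The machine halted after 1 step (within the 25-step bound).

Answer: Yes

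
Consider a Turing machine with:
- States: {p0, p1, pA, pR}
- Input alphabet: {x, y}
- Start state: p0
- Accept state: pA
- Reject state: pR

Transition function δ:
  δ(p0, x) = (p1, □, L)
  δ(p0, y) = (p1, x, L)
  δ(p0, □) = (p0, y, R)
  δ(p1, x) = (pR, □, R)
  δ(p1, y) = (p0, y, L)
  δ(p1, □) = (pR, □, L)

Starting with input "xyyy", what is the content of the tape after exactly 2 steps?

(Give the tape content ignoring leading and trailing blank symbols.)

Execution trace:
Initial: [p0]xyyy
Step 1: δ(p0, x) = (p1, □, L) → [p1]□□yyy
Step 2: δ(p1, □) = (pR, □, L) → [pR]□□□yyy

The machine reaches the reject state pR and halts.

After 2 steps, the tape (ignoring leading/trailing blanks) is: yyy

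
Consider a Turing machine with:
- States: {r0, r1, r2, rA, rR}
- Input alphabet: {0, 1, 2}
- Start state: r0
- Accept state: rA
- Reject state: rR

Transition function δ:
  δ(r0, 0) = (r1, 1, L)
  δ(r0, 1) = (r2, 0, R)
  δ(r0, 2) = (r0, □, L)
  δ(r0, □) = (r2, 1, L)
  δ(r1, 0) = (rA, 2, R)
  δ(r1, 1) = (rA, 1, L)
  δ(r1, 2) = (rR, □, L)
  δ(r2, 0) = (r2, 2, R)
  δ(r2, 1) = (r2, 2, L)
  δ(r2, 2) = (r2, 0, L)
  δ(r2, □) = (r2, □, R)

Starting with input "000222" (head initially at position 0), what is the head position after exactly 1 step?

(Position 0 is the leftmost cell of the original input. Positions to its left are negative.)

Execution trace (head position shown):
Step 0: [r0]000222  (head at position 0)
Step 1: move left → [r1]□100222  (head at position -1)

After 1 step, the head is at position -1.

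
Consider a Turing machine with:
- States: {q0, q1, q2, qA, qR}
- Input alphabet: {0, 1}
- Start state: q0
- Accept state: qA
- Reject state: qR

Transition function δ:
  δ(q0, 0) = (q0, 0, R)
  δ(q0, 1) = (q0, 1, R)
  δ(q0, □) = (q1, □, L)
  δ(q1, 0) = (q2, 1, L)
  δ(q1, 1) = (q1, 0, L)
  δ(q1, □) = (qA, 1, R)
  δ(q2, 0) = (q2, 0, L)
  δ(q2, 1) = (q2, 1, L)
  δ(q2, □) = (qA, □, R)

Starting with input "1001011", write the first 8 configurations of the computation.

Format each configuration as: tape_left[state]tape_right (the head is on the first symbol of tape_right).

Transitions applied:
Step 1: δ(q0, 1) = (q0, 1, R)
Step 2: δ(q0, 0) = (q0, 0, R)
Step 3: δ(q0, 0) = (q0, 0, R)
Step 4: δ(q0, 1) = (q0, 1, R)
Step 5: δ(q0, 0) = (q0, 0, R)
Step 6: δ(q0, 1) = (q0, 1, R)
Step 7: δ(q0, 1) = (q0, 1, R)

The first 8 configurations are:
[q0]1001011 ⊢ 1[q0]001011 ⊢ 10[q0]01011 ⊢ 100[q0]1011 ⊢ 1001[q0]011 ⊢ 10010[q0]11 ⊢ 100101[q0]1 ⊢ 1001011[q0]□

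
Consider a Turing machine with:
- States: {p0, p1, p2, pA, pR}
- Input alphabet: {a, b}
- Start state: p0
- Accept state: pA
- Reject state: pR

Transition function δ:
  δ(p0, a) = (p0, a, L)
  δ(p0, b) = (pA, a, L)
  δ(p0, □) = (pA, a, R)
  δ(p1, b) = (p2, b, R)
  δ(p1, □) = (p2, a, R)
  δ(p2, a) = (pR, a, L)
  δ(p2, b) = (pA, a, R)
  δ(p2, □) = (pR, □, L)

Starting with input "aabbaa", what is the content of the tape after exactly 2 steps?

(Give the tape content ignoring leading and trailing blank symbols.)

Execution trace:
Initial: [p0]aabbaa
Step 1: δ(p0, a) = (p0, a, L) → [p0]□aabbaa
Step 2: δ(p0, □) = (pA, a, R) → a[pA]aabbaa

The machine reaches the accept state pA and halts.

After 2 steps, the tape (ignoring leading/trailing blanks) is: aaabbaa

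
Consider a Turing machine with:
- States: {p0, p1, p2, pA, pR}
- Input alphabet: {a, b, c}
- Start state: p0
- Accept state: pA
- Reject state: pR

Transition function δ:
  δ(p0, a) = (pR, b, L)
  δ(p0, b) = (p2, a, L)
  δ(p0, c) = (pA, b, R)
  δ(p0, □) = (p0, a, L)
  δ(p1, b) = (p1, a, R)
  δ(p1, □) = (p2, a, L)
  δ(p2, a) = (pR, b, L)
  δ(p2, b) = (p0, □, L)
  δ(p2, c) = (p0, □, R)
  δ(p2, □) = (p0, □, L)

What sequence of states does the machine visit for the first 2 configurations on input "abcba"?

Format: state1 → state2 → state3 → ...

Execution trace:
Initial: [p0]abcba
Step 1: δ(p0, a) = (pR, b, L) → [pR]□bbcba

The machine reaches the reject state pR and halts.

State sequence: p0 → pR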